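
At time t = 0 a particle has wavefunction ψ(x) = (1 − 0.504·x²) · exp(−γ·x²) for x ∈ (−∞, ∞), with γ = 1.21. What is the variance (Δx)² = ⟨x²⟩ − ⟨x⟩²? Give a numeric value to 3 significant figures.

Compute ⟨x⟩ and ⟨x²⟩ separately, then (Δx)² = ⟨x²⟩ − ⟨x⟩².
Expand each integrand as polynomial × e^(−2γx²) and use ∫x^(2j)·e^(−2γx²) dx = (2j−1)!!/(4γ)^j · √(π/(2γ)), odd powers → 0; here √(π/(2γ)) = 1.1394.
Normalization: ∫|ψ|² dx = 0.93915.
⟨x⟩ = 0.0000 and ⟨x²⟩ = 0.13482.
(Δx)² = 0.13482 − (0.0000)² = 0.13482.

0.135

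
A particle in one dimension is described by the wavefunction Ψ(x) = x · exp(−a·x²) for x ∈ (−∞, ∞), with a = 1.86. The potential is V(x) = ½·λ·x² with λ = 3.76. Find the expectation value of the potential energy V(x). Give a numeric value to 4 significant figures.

0.7581

⟨V⟩ = ∫ V(x)·|Ψ|² dx / ∫|Ψ|² dx.
Expand each integrand as polynomial × e^(−2ax²) and use ∫x^(2j)·e^(−2ax²) dx = (2j−1)!!/(4a)^j · √(π/(2a)), odd powers → 0; here √(π/(2a)) = 0.91897.
State is unnormalized: ∫|Ψ|² dx = 0.12352, and ∫Ψ*·V(x)·Ψ dx = 0.093635, so ⟨V⟩ = 0.093635 / 0.12352.
⟨V⟩ = 0.75806.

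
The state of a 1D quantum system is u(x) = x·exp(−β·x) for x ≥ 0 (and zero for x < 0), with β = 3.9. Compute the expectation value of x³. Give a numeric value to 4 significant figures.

0.1264

⟨x³⟩ = ∫ x³·|u|² dx / ∫|u|² dx (integrals over the domain).
Every integrand reduces to terms xʲ·e^(−2βx) on [0, ∞); use ∫₀^∞ xʲ·e^(−2βx) dx = j!/(2β)^(j+1).
State is unnormalized: ∫|u|² dx = 0.0042145, and ∫u*·x³·u dx = 0.00053286, so ⟨x³⟩ = 0.00053286 / 0.0042145.
⟨x³⟩ = 0.12644.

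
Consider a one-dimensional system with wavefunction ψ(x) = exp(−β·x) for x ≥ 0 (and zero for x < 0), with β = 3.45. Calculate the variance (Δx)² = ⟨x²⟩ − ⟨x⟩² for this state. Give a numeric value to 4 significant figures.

0.02100

Compute ⟨x⟩ and ⟨x²⟩ separately, then (Δx)² = ⟨x²⟩ − ⟨x⟩².
Every integrand reduces to terms xʲ·e^(−2βx) on [0, ∞); use ∫₀^∞ xʲ·e^(−2βx) dx = j!/(2β)^(j+1).
Normalization: ∫|ψ|² dx = 0.14493.
⟨x⟩ = 0.14493 and ⟨x²⟩ = 0.042008.
(Δx)² = 0.042008 − (0.14493)² = 0.021004.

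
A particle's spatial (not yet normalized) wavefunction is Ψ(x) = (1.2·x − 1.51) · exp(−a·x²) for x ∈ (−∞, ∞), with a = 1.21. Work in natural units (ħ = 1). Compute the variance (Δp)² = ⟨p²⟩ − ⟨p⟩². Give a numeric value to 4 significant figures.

1.489

Compute ⟨p⟩ and ⟨p²⟩ separately; (Δp)² = ⟨p²⟩ − ⟨p⟩².
Expand each integrand as polynomial × e^(−2ax²) and use ∫x^(2j)·e^(−2ax²) dx = (2j−1)!!/(4a)^j · √(π/(2a)), odd powers → 0; here √(π/(2a)) = 1.1394. Differentiate with the product rule, d/dx e^(−ax²) = −2ax·e^(−ax²).
Normalization: ∫|Ψ|² dx = 2.9369.
⟨p⟩ = 0.0000 and ⟨p²⟩ = 1.4893.
(Δp)² = 1.4893 − (0.0000)² = 1.4893.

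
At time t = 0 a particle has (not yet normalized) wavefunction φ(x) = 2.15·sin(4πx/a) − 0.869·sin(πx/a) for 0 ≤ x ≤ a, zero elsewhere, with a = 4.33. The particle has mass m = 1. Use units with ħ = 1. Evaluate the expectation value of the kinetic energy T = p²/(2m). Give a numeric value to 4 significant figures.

T = −(ħ²/2m) d²/dx², so ⟨T⟩ = −(ħ²/2m) ∫ φ*·φ'' dx / ∫|φ|² dx; with m = 1.
d²/dx² sin(jπx/a) = −(jπ/a)²·sin(jπx/a); on 0 ≤ x ≤ a, ∫sin²(jπx/a) dx = a/2 and ∫sin(jπx/a)·sin(lπx/a) dx = 0 for j ≠ l, so only diagonal terms survive in ∫|φ|² and ∫φ·φ″; ∫φ·φ′ dx = [φ²/2] between the walls = 0.
State is unnormalized: ∫|φ|² dx = 11.643, and ∫φ*·(−ħ²/2m · φ'') dx = 42.576, so ⟨T⟩ = 42.576 / 11.643.
⟨T⟩ = 3.6569.

3.657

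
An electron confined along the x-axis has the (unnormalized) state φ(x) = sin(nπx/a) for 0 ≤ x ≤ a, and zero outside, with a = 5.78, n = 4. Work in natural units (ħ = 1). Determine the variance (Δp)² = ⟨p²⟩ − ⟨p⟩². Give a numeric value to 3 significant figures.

Compute ⟨p⟩ and ⟨p²⟩ separately; (Δp)² = ⟨p²⟩ − ⟨p⟩².
d/dx sin(nπx/a) = (nπ/a)·cos(nπx/a) and d²/dx² sin(nπx/a) = −(nπ/a)²·sin(nπx/a); on 0 ≤ x ≤ a, ∫sin²(nπx/a) dx = a/2 and ∫sin(nπx/a)·cos(nπx/a) dx = 0.
Normalization: ∫|φ|² dx = 2.8900.
⟨p⟩ = 0.0000 and ⟨p²⟩ = 4.7268.
(Δp)² = 4.7268 − (0.0000)² = 4.7268.

4.73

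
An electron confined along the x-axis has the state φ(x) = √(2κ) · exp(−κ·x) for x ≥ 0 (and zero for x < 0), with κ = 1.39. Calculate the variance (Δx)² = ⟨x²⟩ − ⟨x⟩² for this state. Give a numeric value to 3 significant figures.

0.129

Compute ⟨x⟩ and ⟨x²⟩ separately, then (Δx)² = ⟨x²⟩ − ⟨x⟩².
Every integrand reduces to terms xʲ·e^(−2κx) on [0, ∞); use ∫₀^∞ xʲ·e^(−2κx) dx = j!/(2κ)^(j+1).
⟨x⟩ = 0.35971 and ⟨x²⟩ = 0.25879.
(Δx)² = 0.25879 − (0.35971)² = 0.12939.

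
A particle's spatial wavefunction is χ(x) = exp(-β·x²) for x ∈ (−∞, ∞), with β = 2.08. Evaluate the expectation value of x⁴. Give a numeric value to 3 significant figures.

0.0433

⟨x⁴⟩ = ∫ x⁴·|χ|² dx / ∫|χ|² dx (integrals over the domain).
Gaussian moments: ∫x^(2j)·e^(−2βx²) dx = (2j−1)!!/(4β)^j · √(π/(2β)), odd powers integrate to 0; here √(π/(2β)) = 0.86902.
State is unnormalized: ∫|χ|² dx = 0.86902, and ∫χ*·x⁴·χ dx = 0.037662, so ⟨x⁴⟩ = 0.037662 / 0.86902.
⟨x⁴⟩ = 0.043339.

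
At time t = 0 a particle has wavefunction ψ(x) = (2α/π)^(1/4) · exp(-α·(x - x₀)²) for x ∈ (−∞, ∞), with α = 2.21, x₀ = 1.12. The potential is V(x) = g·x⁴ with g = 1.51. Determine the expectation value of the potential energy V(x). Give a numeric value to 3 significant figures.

3.72

⟨V⟩ = ∫ V(x)·|ψ|² dx.
Gaussian moments (u = x − x₀): ∫u^(2j)·e^(−2αu²) du = (2j−1)!!/(4α)^j · √(π/(2α)), odd powers integrate to 0; here √(π/(2α)) = 0.84307.
⟨V⟩ = 3.7196.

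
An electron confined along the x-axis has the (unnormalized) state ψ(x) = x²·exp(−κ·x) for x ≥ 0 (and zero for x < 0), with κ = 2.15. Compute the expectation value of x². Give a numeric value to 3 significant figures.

⟨x²⟩ = ∫ x²·|ψ|² dx / ∫|ψ|² dx (integrals over the domain).
Every integrand reduces to terms xʲ·e^(−2κx) on [0, ∞); use ∫₀^∞ xʲ·e^(−2κx) dx = j!/(2κ)^(j+1).
State is unnormalized: ∫|ψ|² dx = 0.016326, and ∫ψ*·x²·ψ dx = 0.026488, so ⟨x²⟩ = 0.026488 / 0.016326.
⟨x²⟩ = 1.6225.

1.62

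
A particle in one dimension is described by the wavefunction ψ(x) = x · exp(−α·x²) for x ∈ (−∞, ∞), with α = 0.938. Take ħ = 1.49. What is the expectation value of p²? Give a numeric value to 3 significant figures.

p² ψ = −ħ² d²ψ/dx²; ⟨p²⟩ = −ħ² ∫ ψ*·ψ'' dx / ∫|ψ|² dx.
Expand each integrand as polynomial × e^(−2αx²) and use ∫x^(2j)·e^(−2αx²) dx = (2j−1)!!/(4α)^j · √(π/(2α)), odd powers → 0; here √(π/(2α)) = 1.2941. Differentiate with the product rule, d/dx e^(−αx²) = −2αx·e^(−αx²).
State is unnormalized: ∫|ψ|² dx = 0.34490, and ∫ψ*·(−ħ² ψ'') dx = 2.1547, so ⟨p²⟩ = 2.1547 / 0.34490.
⟨p²⟩ = 6.2474.

6.25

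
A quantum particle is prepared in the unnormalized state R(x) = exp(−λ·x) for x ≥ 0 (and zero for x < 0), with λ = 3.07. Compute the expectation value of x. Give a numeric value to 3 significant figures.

0.163

⟨x⟩ = ∫ x·|R|² dx / ∫|R|² dx (integrals over the domain).
Every integrand reduces to terms xʲ·e^(−2λx) on [0, ∞); use ∫₀^∞ xʲ·e^(−2λx) dx = j!/(2λ)^(j+1).
State is unnormalized: ∫|R|² dx = 0.16287, and ∫R*·x·R dx = 0.026525, so ⟨x⟩ = 0.026525 / 0.16287.
⟨x⟩ = 0.16287.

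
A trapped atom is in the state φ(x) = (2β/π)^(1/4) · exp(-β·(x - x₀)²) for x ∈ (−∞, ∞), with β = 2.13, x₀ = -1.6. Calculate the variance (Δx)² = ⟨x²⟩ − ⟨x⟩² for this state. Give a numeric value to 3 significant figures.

Compute ⟨x⟩ and ⟨x²⟩ separately, then (Δx)² = ⟨x²⟩ − ⟨x⟩².
Gaussian moments (u = x − x₀): ∫u^(2j)·e^(−2βu²) du = (2j−1)!!/(4β)^j · √(π/(2β)), odd powers integrate to 0; here √(π/(2β)) = 0.85876.
⟨x⟩ = -1.6000 and ⟨x²⟩ = 2.6774.
(Δx)² = 2.6774 − (-1.6000)² = 0.11737.

0.117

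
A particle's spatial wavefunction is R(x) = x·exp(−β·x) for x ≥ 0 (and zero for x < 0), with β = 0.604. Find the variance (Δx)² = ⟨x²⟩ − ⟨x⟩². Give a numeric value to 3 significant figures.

2.06

Compute ⟨x⟩ and ⟨x²⟩ separately, then (Δx)² = ⟨x²⟩ − ⟨x⟩².
Every integrand reduces to terms xʲ·e^(−2βx) on [0, ∞); use ∫₀^∞ xʲ·e^(−2βx) dx = j!/(2β)^(j+1).
Normalization: ∫|R|² dx = 1.1346.
⟨x⟩ = 2.4834 and ⟨x²⟩ = 8.2233.
(Δx)² = 8.2233 − (2.4834)² = 2.0558.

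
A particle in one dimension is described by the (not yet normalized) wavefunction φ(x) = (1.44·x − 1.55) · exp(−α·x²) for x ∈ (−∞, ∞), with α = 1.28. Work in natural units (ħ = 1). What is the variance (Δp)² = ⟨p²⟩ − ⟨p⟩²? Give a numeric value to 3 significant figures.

Compute ⟨p⟩ and ⟨p²⟩ separately; (Δp)² = ⟨p²⟩ − ⟨p⟩².
Expand each integrand as polynomial × e^(−2αx²) and use ∫x^(2j)·e^(−2αx²) dx = (2j−1)!!/(4α)^j · √(π/(2α)), odd powers → 0; here √(π/(2α)) = 1.1078. Differentiate with the product rule, d/dx e^(−αx²) = −2αx·e^(−αx²).
Normalization: ∫|φ|² dx = 3.1101.
⟨p⟩ = 0.0000 and ⟨p²⟩ = 1.6493.
(Δp)² = 1.6493 − (0.0000)² = 1.6493.

1.65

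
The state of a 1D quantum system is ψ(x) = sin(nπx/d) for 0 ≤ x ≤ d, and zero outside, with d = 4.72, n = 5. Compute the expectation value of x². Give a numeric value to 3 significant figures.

7.38

⟨x²⟩ = ∫ x²·|ψ|² dx / ∫|ψ|² dx (integrals over the domain).
With sin²θ = (1 − cos2θ)/2 on 0 ≤ x ≤ d: ∫sin²(nπx/d) dx = d/2, ∫x·sin²(nπx/d) dx = d²/4, ∫x²·sin²(nπx/d) dx = d³·(1/6 − 1/(4n²π²)); higher powers xᵏ the same way, integrating xᵏ·cos(2nπx/d) by parts.
State is unnormalized: ∫|ψ|² dx = 2.3600, and ∫ψ*·x²·ψ dx = 17.419, so ⟨x²⟩ = 17.419 / 2.3600.
⟨x²⟩ = 7.3810.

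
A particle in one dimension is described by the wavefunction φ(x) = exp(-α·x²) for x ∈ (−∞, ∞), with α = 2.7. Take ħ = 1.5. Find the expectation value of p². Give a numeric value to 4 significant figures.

p² φ = −ħ² d²φ/dx²; ⟨p²⟩ = −ħ² ∫ φ*·φ'' dx / ∫|φ|² dx.
Gaussian moments: ∫x^(2j)·e^(−2αx²) dx = (2j−1)!!/(4α)^j · √(π/(2α)), odd powers integrate to 0; here √(π/(2α)) = 0.76274. Derivatives: d/dx e^(−αx²) = −2αx·e^(−αx²), d²/dx² e^(−αx²) = (4α²x² − 2α)·e^(−αx²).
State is unnormalized: ∫|φ|² dx = 0.76274, and ∫φ*·(−ħ² φ'') dx = 4.6337, so ⟨p²⟩ = 4.6337 / 0.76274.
⟨p²⟩ = 6.0750.

6.075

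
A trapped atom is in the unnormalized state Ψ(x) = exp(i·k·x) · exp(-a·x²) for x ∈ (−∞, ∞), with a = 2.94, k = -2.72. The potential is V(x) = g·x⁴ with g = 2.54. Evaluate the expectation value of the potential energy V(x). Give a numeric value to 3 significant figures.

⟨V⟩ = ∫ V(x)·|Ψ|² dx / ∫|Ψ|² dx.
Gaussian moments: ∫x^(2j)·e^(−2ax²) dx = (2j−1)!!/(4a)^j · √(π/(2a)), odd powers integrate to 0; here √(π/(2a)) = 0.73095.
State is unnormalized: ∫|Ψ|² dx = 0.73095, and ∫Ψ*·V(x)·Ψ dx = 0.040274, so ⟨V⟩ = 0.040274 / 0.73095.
⟨V⟩ = 0.055099.

0.0551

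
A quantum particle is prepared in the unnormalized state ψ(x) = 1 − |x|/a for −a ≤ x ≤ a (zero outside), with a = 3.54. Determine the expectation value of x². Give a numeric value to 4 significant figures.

⟨x²⟩ = ∫ x²·|ψ|² dx / ∫|ψ|² dx (integrals over the domain).
ψ is even, so ∫ over [−a, a] = 2∫₀ᵃ with ψ = 1 − x/a there: ∫₀ᵃ (1 − x/a)² dx = a/3, ∫₀ᵃ x²(1 − x/a)² dx = a³/30, ∫₀ᵃ x⁴(1 − x/a)² dx = a⁵/105.
State is unnormalized: ∫|ψ|² dx = 2.3600, and ∫ψ*·x²·ψ dx = 2.9575, so ⟨x²⟩ = 2.9575 / 2.3600.
⟨x²⟩ = 1.2532.

1.253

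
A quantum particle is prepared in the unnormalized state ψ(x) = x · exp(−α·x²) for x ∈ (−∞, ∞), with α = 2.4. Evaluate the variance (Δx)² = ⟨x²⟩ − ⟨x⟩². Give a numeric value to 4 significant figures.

Compute ⟨x⟩ and ⟨x²⟩ separately, then (Δx)² = ⟨x²⟩ − ⟨x⟩².
Expand each integrand as polynomial × e^(−2αx²) and use ∫x^(2j)·e^(−2αx²) dx = (2j−1)!!/(4α)^j · √(π/(2α)), odd powers → 0; here √(π/(2α)) = 0.80901.
Normalization: ∫|ψ|² dx = 0.084272.
⟨x⟩ = 0.0000 and ⟨x²⟩ = 0.31250.
(Δx)² = 0.31250 − (0.0000)² = 0.31250.

0.3125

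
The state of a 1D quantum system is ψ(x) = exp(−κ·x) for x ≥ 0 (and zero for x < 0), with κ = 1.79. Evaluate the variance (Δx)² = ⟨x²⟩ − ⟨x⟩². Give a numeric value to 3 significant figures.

0.0780

Compute ⟨x⟩ and ⟨x²⟩ separately, then (Δx)² = ⟨x²⟩ − ⟨x⟩².
Every integrand reduces to terms xʲ·e^(−2κx) on [0, ∞); use ∫₀^∞ xʲ·e^(−2κx) dx = j!/(2κ)^(j+1).
Normalization: ∫|ψ|² dx = 0.27933.
⟨x⟩ = 0.27933 and ⟨x²⟩ = 0.15605.
(Δx)² = 0.15605 − (0.27933)² = 0.078025.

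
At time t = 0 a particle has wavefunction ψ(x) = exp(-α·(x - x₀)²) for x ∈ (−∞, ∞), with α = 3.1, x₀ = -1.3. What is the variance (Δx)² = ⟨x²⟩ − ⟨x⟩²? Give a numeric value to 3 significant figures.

0.0806

Compute ⟨x⟩ and ⟨x²⟩ separately, then (Δx)² = ⟨x²⟩ − ⟨x⟩².
Gaussian moments (u = x − x₀): ∫u^(2j)·e^(−2αu²) du = (2j−1)!!/(4α)^j · √(π/(2α)), odd powers integrate to 0; here √(π/(2α)) = 0.71183.
Normalization: ∫|ψ|² dx = 0.71183.
⟨x⟩ = -1.3000 and ⟨x²⟩ = 1.7706.
(Δx)² = 1.7706 − (-1.3000)² = 0.080645.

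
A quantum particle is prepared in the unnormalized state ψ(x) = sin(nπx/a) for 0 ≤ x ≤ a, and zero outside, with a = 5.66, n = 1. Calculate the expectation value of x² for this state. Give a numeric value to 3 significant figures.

⟨x²⟩ = ∫ x²·|ψ|² dx / ∫|ψ|² dx (integrals over the domain).
With sin²θ = (1 − cos2θ)/2 on 0 ≤ x ≤ a: ∫sin²(nπx/a) dx = a/2, ∫x·sin²(nπx/a) dx = a²/4, ∫x²·sin²(nπx/a) dx = a³·(1/6 − 1/(4n²π²)); higher powers xᵏ the same way, integrating xᵏ·cos(2nπx/a) by parts.
State is unnormalized: ∫|ψ|² dx = 2.8300, and ∫ψ*·x²·ψ dx = 25.627, so ⟨x²⟩ = 25.627 / 2.8300.
⟨x²⟩ = 9.0556.

9.06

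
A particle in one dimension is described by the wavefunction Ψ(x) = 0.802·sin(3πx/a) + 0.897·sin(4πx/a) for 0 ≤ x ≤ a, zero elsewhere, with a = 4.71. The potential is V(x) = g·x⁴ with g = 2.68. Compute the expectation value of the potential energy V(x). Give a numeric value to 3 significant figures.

55.1

⟨V⟩ = ∫ V(x)·|Ψ|² dx / ∫|Ψ|² dx.
On 0 ≤ x ≤ a (j ≠ l): ∫sin²(jπx/a) dx = a/2, ∫sin(jπx/a)·sin(lπx/a) dx = 0; diagonal moments ∫x·sin²(jπx/a) dx = a²/4, ∫x²·sin²(jπx/a) dx = a³·(1/6 − 1/(4j²π²)); cross terms ∫x·sin(jπx/a)·sin(lπx/a) dx = 0 for j + l even and −4jla²/(π²(j² − l²)²) for j + l odd, ∫x²·sin(jπx/a)·sin(lπx/a) dx = (−1)^(j+l)·4jla³/(π²(j² − l²)²); higher powers the same way via product-to-sum and parts.
State is unnormalized: ∫|Ψ|² dx = 3.4096, and ∫Ψ*·V(x)·Ψ dx = 187.99, so ⟨V⟩ = 187.99 / 3.4096.
⟨V⟩ = 55.136.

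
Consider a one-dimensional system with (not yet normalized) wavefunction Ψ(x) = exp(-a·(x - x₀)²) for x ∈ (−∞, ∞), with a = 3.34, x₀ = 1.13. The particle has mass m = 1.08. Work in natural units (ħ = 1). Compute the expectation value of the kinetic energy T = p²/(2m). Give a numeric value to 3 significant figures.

1.55

T = −(ħ²/2m) d²/dx², so ⟨T⟩ = −(ħ²/2m) ∫ Ψ*·Ψ'' dx / ∫|Ψ|² dx; with m = 1.08.
Gaussian moments (u = x − x₀): ∫u^(2j)·e^(−2au²) du = (2j−1)!!/(4a)^j · √(π/(2a)), odd powers integrate to 0; here √(π/(2a)) = 0.68578. Derivatives: d/dx e^(−au²) = −2au·e^(−au²), d²/dx² e^(−au²) = (4a²u² − 2a)·e^(−au²).
State is unnormalized: ∫|Ψ|² dx = 0.68578, and ∫Ψ*·(−ħ²/2m · Ψ'') dx = 1.0604, so ⟨T⟩ = 1.0604 / 0.68578.
⟨T⟩ = 1.5463.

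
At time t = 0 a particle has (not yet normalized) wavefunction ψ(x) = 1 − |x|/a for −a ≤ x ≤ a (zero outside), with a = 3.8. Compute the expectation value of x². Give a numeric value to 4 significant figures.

1.444

⟨x²⟩ = ∫ x²·|ψ|² dx / ∫|ψ|² dx (integrals over the domain).
ψ is even, so ∫ over [−a, a] = 2∫₀ᵃ with ψ = 1 − x/a there: ∫₀ᵃ (1 − x/a)² dx = a/3, ∫₀ᵃ x²(1 − x/a)² dx = a³/30, ∫₀ᵃ x⁴(1 − x/a)² dx = a⁵/105.
State is unnormalized: ∫|ψ|² dx = 2.5333, and ∫ψ*·x²·ψ dx = 3.6581, so ⟨x²⟩ = 3.6581 / 2.5333.
⟨x²⟩ = 1.4440.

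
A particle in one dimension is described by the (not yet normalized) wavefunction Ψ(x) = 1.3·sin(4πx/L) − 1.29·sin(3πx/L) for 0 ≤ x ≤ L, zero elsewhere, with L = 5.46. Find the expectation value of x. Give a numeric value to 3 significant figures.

⟨x⟩ = ∫ x·|Ψ|² dx / ∫|Ψ|² dx (integrals over the domain).
On 0 ≤ x ≤ L (j ≠ l): ∫sin²(jπx/L) dx = L/2, ∫sin(jπx/L)·sin(lπx/L) dx = 0; diagonal moments ∫x·sin²(jπx/L) dx = L²/4, ∫x²·sin²(jπx/L) dx = L³·(1/6 − 1/(4j²π²)); cross terms ∫x·sin(jπx/L)·sin(lπx/L) dx = 0 for j + l even and −4jlL²/(π²(j² − l²)²) for j + l odd, ∫x²·sin(jπx/L)·sin(lπx/L) dx = (−1)^(j+l)·4jlL³/(π²(j² − l²)²); higher powers the same way via product-to-sum and parts.
State is unnormalized: ∫|Ψ|² dx = 9.1567, and ∫Ψ*·x·Ψ dx = 34.922, so ⟨x⟩ = 34.922 / 9.1567.
⟨x⟩ = 3.8138.

3.81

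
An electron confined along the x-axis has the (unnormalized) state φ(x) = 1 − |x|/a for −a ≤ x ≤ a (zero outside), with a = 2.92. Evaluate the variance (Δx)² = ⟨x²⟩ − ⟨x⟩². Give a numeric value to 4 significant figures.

0.8526

Compute ⟨x⟩ and ⟨x²⟩ separately, then (Δx)² = ⟨x²⟩ − ⟨x⟩².
φ is even, so ∫ over [−a, a] = 2∫₀ᵃ with φ = 1 − x/a there: ∫₀ᵃ (1 − x/a)² dx = a/3, ∫₀ᵃ x²(1 − x/a)² dx = a³/30, ∫₀ᵃ x⁴(1 − x/a)² dx = a⁵/105.
Normalization: ∫|φ|² dx = 1.9467.
⟨x⟩ = 0.0000 and ⟨x²⟩ = 0.85264.
(Δx)² = 0.85264 − (0.0000)² = 0.85264.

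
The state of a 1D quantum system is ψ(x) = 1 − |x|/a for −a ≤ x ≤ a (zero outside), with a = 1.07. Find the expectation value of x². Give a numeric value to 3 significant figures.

⟨x²⟩ = ∫ x²·|ψ|² dx / ∫|ψ|² dx (integrals over the domain).
ψ is even, so ∫ over [−a, a] = 2∫₀ᵃ with ψ = 1 − x/a there: ∫₀ᵃ (1 − x/a)² dx = a/3, ∫₀ᵃ x²(1 − x/a)² dx = a³/30, ∫₀ᵃ x⁴(1 − x/a)² dx = a⁵/105.
State is unnormalized: ∫|ψ|² dx = 0.71333, and ∫ψ*·x²·ψ dx = 0.081670, so ⟨x²⟩ = 0.081670 / 0.71333.
⟨x²⟩ = 0.11449.

0.114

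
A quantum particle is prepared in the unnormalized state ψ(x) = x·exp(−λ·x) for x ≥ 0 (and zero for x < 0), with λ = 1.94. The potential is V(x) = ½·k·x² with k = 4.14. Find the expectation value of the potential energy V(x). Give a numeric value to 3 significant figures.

⟨V⟩ = ∫ V(x)·|ψ|² dx / ∫|ψ|² dx.
Every integrand reduces to terms xʲ·e^(−2λx) on [0, ∞); use ∫₀^∞ xʲ·e^(−2λx) dx = j!/(2λ)^(j+1).
State is unnormalized: ∫|ψ|² dx = 0.034240, and ∫ψ*·V(x)·ψ dx = 0.056497, so ⟨V⟩ = 0.056497 / 0.034240.
⟨V⟩ = 1.6500.

1.65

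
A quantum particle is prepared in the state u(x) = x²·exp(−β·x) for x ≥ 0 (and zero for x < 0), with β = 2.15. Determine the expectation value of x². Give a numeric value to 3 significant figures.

⟨x²⟩ = ∫ x²·|u|² dx / ∫|u|² dx (integrals over the domain).
Every integrand reduces to terms xʲ·e^(−2βx) on [0, ∞); use ∫₀^∞ xʲ·e^(−2βx) dx = j!/(2β)^(j+1).
State is unnormalized: ∫|u|² dx = 0.016326, and ∫u*·x²·u dx = 0.026488, so ⟨x²⟩ = 0.026488 / 0.016326.
⟨x²⟩ = 1.6225.

1.62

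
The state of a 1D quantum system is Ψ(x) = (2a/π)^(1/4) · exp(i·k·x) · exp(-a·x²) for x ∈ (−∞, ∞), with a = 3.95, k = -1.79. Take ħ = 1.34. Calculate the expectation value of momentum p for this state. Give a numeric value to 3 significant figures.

-2.40

p Ψ = −iħ dΨ/dx; then ⟨p⟩ = ∫ Ψ*·(pΨ) dx.
Gaussian moments: ∫x^(2j)·e^(−2ax²) dx = (2j−1)!!/(4a)^j · √(π/(2a)), odd powers integrate to 0; here √(π/(2a)) = 0.63061. Derivatives: Ψ′ = (ik − 2ax)·Ψ, Ψ″ = ((ik − 2ax)² − 2a)·Ψ; the odd-in-x pieces drop out.
⟨p⟩ = -2.3986.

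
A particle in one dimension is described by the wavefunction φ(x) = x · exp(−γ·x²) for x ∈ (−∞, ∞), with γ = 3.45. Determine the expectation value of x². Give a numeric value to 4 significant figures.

⟨x²⟩ = ∫ x²·|φ|² dx / ∫|φ|² dx (integrals over the domain).
Expand each integrand as polynomial × e^(−2γx²) and use ∫x^(2j)·e^(−2γx²) dx = (2j−1)!!/(4γ)^j · √(π/(2γ)), odd powers → 0; here √(π/(2γ)) = 0.67476.
State is unnormalized: ∫|φ|² dx = 0.048896, and ∫φ*·x²·φ dx = 0.010630, so ⟨x²⟩ = 0.010630 / 0.048896.
⟨x²⟩ = 0.21739.

0.2174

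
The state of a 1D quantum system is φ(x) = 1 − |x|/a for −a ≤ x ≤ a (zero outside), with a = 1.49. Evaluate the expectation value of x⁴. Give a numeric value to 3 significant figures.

0.141

⟨x⁴⟩ = ∫ x⁴·|φ|² dx / ∫|φ|² dx (integrals over the domain).
φ is even, so ∫ over [−a, a] = 2∫₀ᵃ with φ = 1 − x/a there: ∫₀ᵃ (1 − x/a)² dx = a/3, ∫₀ᵃ x²(1 − x/a)² dx = a³/30, ∫₀ᵃ x⁴(1 − x/a)² dx = a⁵/105.
State is unnormalized: ∫|φ|² dx = 0.99333, and ∫φ*·x⁴·φ dx = 0.13989, so ⟨x⁴⟩ = 0.13989 / 0.99333.
⟨x⁴⟩ = 0.14082.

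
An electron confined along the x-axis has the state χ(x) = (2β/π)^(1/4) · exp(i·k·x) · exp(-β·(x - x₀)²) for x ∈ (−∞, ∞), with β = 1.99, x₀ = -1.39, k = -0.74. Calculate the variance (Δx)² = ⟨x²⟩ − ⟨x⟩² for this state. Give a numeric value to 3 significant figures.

Compute ⟨x⟩ and ⟨x²⟩ separately, then (Δx)² = ⟨x²⟩ − ⟨x⟩².
Gaussian moments (u = x − x₀): ∫u^(2j)·e^(−2βu²) du = (2j−1)!!/(4β)^j · √(π/(2β)), odd powers integrate to 0; here √(π/(2β)) = 0.88845.
⟨x⟩ = -1.3900 and ⟨x²⟩ = 2.0577.
(Δx)² = 2.0577 − (-1.3900)² = 0.12563.

0.126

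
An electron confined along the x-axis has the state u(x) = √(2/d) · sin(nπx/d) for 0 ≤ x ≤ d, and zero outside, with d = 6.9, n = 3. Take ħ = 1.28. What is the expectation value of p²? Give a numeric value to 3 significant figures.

3.06

p² u = −ħ² d²u/dx²; ⟨p²⟩ = −ħ² ∫ u*·u'' dx.
d/dx sin(nπx/d) = (nπ/d)·cos(nπx/d) and d²/dx² sin(nπx/d) = −(nπ/d)²·sin(nπx/d); on 0 ≤ x ≤ d, ∫sin²(nπx/d) dx = d/2 and ∫sin(nπx/d)·cos(nπx/d) dx = 0.
⟨p²⟩ = 3.0568.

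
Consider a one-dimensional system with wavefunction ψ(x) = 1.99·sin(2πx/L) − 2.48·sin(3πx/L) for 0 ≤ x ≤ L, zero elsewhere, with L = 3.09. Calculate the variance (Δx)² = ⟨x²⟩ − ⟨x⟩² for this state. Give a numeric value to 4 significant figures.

Compute ⟨x⟩ and ⟨x²⟩ separately, then (Δx)² = ⟨x²⟩ − ⟨x⟩².
On 0 ≤ x ≤ L (j ≠ l): ∫sin²(jπx/L) dx = L/2, ∫sin(jπx/L)·sin(lπx/L) dx = 0; diagonal moments ∫x·sin²(jπx/L) dx = L²/4, ∫x²·sin²(jπx/L) dx = L³·(1/6 − 1/(4j²π²)); cross terms ∫x·sin(jπx/L)·sin(lπx/L) dx = 0 for j + l even and −4jlL²/(π²(j² − l²)²) for j + l odd, ∫x²·sin(jπx/L)·sin(lπx/L) dx = (−1)^(j+l)·4jlL³/(π²(j² − l²)²); higher powers the same way via product-to-sum and parts.
Normalization: ∫|ψ|² dx = 15.621.
⟨x⟩ = 2.1318 and ⟨x²⟩ = 4.9160.
(Δx)² = 4.9160 − (2.1318)² = 0.37123.

0.3712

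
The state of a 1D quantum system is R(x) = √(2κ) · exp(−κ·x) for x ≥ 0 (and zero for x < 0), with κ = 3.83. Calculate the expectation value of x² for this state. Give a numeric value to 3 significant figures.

⟨x²⟩ = ∫ x²·|R|² dx (integrals over the domain).
Every integrand reduces to terms xʲ·e^(−2κx) on [0, ∞); use ∫₀^∞ xʲ·e^(−2κx) dx = j!/(2κ)^(j+1).
⟨x²⟩ = 0.034086.

0.0341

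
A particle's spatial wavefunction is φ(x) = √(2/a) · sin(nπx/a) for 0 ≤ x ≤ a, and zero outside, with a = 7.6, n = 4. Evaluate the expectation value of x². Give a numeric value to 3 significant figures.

19.1

⟨x²⟩ = ∫ x²·|φ|² dx (integrals over the domain).
With sin²θ = (1 − cos2θ)/2 on 0 ≤ x ≤ a: ∫sin²(nπx/a) dx = a/2, ∫x·sin²(nπx/a) dx = a²/4, ∫x²·sin²(nπx/a) dx = a³·(1/6 − 1/(4n²π²)); higher powers xᵏ the same way, integrating xᵏ·cos(2nπx/a) by parts.
⟨x²⟩ = 19.070.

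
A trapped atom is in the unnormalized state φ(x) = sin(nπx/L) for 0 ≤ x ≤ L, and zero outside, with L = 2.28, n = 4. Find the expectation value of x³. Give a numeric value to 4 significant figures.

⟨x³⟩ = ∫ x³·|φ|² dx / ∫|φ|² dx (integrals over the domain).
With sin²θ = (1 − cos2θ)/2 on 0 ≤ x ≤ L: ∫sin²(nπx/L) dx = L/2, ∫x·sin²(nπx/L) dx = L²/4, ∫x²·sin²(nπx/L) dx = L³·(1/6 − 1/(4n²π²)); higher powers xᵏ the same way, integrating xᵏ·cos(2nπx/L) by parts.
State is unnormalized: ∫|φ|² dx = 1.1400, and ∫φ*·x³·φ dx = 3.3137, so ⟨x³⟩ = 3.3137 / 1.1400.
⟨x³⟩ = 2.9068.

2.907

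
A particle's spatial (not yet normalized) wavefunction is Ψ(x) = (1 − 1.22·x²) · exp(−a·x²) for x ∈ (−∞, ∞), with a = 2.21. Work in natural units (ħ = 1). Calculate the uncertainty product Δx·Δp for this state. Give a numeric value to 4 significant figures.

0.5141

Δx = √(⟨x²⟩−⟨x⟩²), Δp = √(⟨p²⟩−⟨p⟩²).
Expand each integrand as polynomial × e^(−2ax²) and use ∫x^(2j)·e^(−2ax²) dx = (2j−1)!!/(4a)^j · √(π/(2a)), odd powers → 0; here √(π/(2a)) = 0.84307. Differentiate with the product rule, d/dx e^(−ax²) = −2ax·e^(−ax²).
Normalization: ∫|Ψ|² dx = 0.65854.
⟨x⟩ = 0.0000, ⟨x²⟩ = 0.066276 ⇒ Δx = 0.25744.
⟨p⟩ = 0.0000, ⟨p²⟩ = 3.9874 ⇒ Δp = 1.9968.
Δx·Δp = 0.51407.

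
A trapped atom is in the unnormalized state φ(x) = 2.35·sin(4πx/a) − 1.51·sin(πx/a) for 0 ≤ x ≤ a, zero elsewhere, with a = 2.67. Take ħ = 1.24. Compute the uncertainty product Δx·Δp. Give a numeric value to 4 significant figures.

Δx = √(⟨x²⟩−⟨x⟩²), Δp = √(⟨p²⟩−⟨p⟩²).
On 0 ≤ x ≤ a (j ≠ l): ∫sin²(jπx/a) dx = a/2, ∫sin(jπx/a)·sin(lπx/a) dx = 0; diagonal moments ∫x·sin²(jπx/a) dx = a²/4, ∫x²·sin²(jπx/a) dx = a³·(1/6 − 1/(4j²π²)); cross terms ∫x·sin(jπx/a)·sin(lπx/a) dx = 0 for j + l even and −4jla²/(π²(j² − l²)²) for j + l odd, ∫x²·sin(jπx/a)·sin(lπx/a) dx = (−1)^(j+l)·4jla³/(π²(j² − l²)²); higher powers the same way via product-to-sum and parts. d²/dx² sin(jπx/a) = −(jπ/a)²·sin(jπx/a); on 0 ≤ x ≤ a, ∫sin²(jπx/a) dx = a/2 and ∫sin(jπx/a)·sin(lπx/a) dx = 0 for j ≠ l, so only diagonal terms survive in ∫|φ|² and ∫φ·φ″; ∫φ·φ′ dx = [φ²/2] between the walls = 0.
Normalization: ∫|φ|² dx = 10.416.
⟨x⟩ = 1.3700, ⟨x²⟩ = 2.3482 ⇒ Δx = 0.68654.
⟨p⟩ = 0.0000, ⟨p²⟩ = 24.729 ⇒ Δp = 4.9728.
Δx·Δp = 3.4140.

3.414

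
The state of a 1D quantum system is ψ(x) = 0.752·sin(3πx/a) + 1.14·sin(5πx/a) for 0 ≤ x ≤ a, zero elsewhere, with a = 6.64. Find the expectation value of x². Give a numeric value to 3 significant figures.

⟨x²⟩ = ∫ x²·|ψ|² dx / ∫|ψ|² dx (integrals over the domain).
On 0 ≤ x ≤ a (j ≠ l): ∫sin²(jπx/a) dx = a/2, ∫sin(jπx/a)·sin(lπx/a) dx = 0; diagonal moments ∫x·sin²(jπx/a) dx = a²/4, ∫x²·sin²(jπx/a) dx = a³·(1/6 − 1/(4j²π²)); cross terms ∫x·sin(jπx/a)·sin(lπx/a) dx = 0 for j + l even and −4jla²/(π²(j² − l²)²) for j + l odd, ∫x²·sin(jπx/a)·sin(lπx/a) dx = (−1)^(j+l)·4jla³/(π²(j² − l²)²); higher powers the same way via product-to-sum and parts.
State is unnormalized: ∫|ψ|² dx = 6.1921, and ∫ψ*·x²·ψ dx = 102.07, so ⟨x²⟩ = 102.07 / 6.1921.
⟨x²⟩ = 16.484.

16.5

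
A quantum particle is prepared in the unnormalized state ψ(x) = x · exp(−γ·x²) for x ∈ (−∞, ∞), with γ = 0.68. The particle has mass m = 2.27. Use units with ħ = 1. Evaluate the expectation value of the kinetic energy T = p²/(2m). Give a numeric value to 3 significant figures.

T = −(ħ²/2m) d²/dx², so ⟨T⟩ = −(ħ²/2m) ∫ ψ*·ψ'' dx / ∫|ψ|² dx; with m = 2.27.
Expand each integrand as polynomial × e^(−2γx²) and use ∫x^(2j)·e^(−2γx²) dx = (2j−1)!!/(4γ)^j · √(π/(2γ)), odd powers → 0; here √(π/(2γ)) = 1.5199. Differentiate with the product rule, d/dx e^(−γx²) = −2γx·e^(−γx²).
State is unnormalized: ∫|ψ|² dx = 0.55877, and ∫ψ*·(−ħ²/2m · ψ'') dx = 0.25108, so ⟨T⟩ = 0.25108 / 0.55877.
⟨T⟩ = 0.44934.

0.449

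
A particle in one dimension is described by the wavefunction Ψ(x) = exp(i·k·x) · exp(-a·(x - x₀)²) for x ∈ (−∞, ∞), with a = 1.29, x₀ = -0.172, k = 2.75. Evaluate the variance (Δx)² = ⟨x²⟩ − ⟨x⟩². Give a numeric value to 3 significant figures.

Compute ⟨x⟩ and ⟨x²⟩ separately, then (Δx)² = ⟨x²⟩ − ⟨x⟩².
Gaussian moments (u = x − x₀): ∫u^(2j)·e^(−2au²) du = (2j−1)!!/(4a)^j · √(π/(2a)), odd powers integrate to 0; here √(π/(2a)) = 1.1035.
Normalization: ∫|Ψ|² dx = 1.1035.
⟨x⟩ = -0.17200 and ⟨x²⟩ = 0.22338.
(Δx)² = 0.22338 − (-0.17200)² = 0.19380.

0.194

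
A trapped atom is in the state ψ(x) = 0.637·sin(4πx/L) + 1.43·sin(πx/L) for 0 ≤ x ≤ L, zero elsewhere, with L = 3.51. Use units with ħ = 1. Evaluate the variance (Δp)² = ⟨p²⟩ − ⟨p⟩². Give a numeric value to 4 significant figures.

Compute ⟨p⟩ and ⟨p²⟩ separately; (Δp)² = ⟨p²⟩ − ⟨p⟩².
d²/dx² sin(jπx/L) = −(jπ/L)²·sin(jπx/L); on 0 ≤ x ≤ L, ∫sin²(jπx/L) dx = L/2 and ∫sin(jπx/L)·sin(lπx/L) dx = 0 for j ≠ l, so only diagonal terms survive in ∫|ψ|² and ∫ψ·ψ″; ∫ψ·ψ′ dx = [ψ²/2] between the walls = 0.
Normalization: ∫|ψ|² dx = 4.3009.
⟨p⟩ = 0.0000 and ⟨p²⟩ = 2.7907.
(Δp)² = 2.7907 − (0.0000)² = 2.7907.

2.791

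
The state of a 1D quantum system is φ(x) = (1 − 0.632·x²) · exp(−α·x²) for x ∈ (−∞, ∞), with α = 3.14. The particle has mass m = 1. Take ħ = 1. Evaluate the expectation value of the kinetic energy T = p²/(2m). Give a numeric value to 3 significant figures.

1.94

T = −(ħ²/2m) d²/dx², so ⟨T⟩ = −(ħ²/2m) ∫ φ*·φ'' dx / ∫|φ|² dx; with m = 1.
Expand each integrand as polynomial × e^(−2αx²) and use ∫x^(2j)·e^(−2αx²) dx = (2j−1)!!/(4α)^j · √(π/(2α)), odd powers → 0; here √(π/(2α)) = 0.70729. Differentiate with the product rule, d/dx e^(−αx²) = −2αx·e^(−αx²).
State is unnormalized: ∫|φ|² dx = 0.64148, and ∫φ*·(−ħ²/2m · φ'') dx = 1.2419, so ⟨T⟩ = 1.2419 / 0.64148.
⟨T⟩ = 1.9359.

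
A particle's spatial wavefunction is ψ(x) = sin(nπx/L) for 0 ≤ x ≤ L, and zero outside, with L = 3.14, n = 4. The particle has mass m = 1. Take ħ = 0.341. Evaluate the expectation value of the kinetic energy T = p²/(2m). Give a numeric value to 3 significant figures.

0.931

T = −(ħ²/2m) d²/dx², so ⟨T⟩ = −(ħ²/2m) ∫ ψ*·ψ'' dx / ∫|ψ|² dx; with m = 1.
d/dx sin(nπx/L) = (nπ/L)·cos(nπx/L) and d²/dx² sin(nπx/L) = −(nπ/L)²·sin(nπx/L); on 0 ≤ x ≤ L, ∫sin²(nπx/L) dx = L/2 and ∫sin(nπx/L)·cos(nπx/L) dx = 0.
State is unnormalized: ∫|ψ|² dx = 1.5700, and ∫ψ*·(−ħ²/2m · ψ'') dx = 1.4620, so ⟨T⟩ = 1.4620 / 1.5700.
⟨T⟩ = 0.93119.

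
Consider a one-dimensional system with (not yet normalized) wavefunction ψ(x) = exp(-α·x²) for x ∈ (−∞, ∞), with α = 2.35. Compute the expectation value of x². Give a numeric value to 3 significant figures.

0.106

⟨x²⟩ = ∫ x²·|ψ|² dx / ∫|ψ|² dx (integrals over the domain).
Gaussian moments: ∫x^(2j)·e^(−2αx²) dx = (2j−1)!!/(4α)^j · √(π/(2α)), odd powers integrate to 0; here √(π/(2α)) = 0.81757.
State is unnormalized: ∫|ψ|² dx = 0.81757, and ∫ψ*·x²·ψ dx = 0.086976, so ⟨x²⟩ = 0.086976 / 0.81757.
⟨x²⟩ = 0.10638.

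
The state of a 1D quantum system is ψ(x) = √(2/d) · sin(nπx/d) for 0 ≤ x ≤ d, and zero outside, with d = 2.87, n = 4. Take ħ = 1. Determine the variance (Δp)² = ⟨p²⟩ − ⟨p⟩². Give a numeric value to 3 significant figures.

Compute ⟨p⟩ and ⟨p²⟩ separately; (Δp)² = ⟨p²⟩ − ⟨p⟩².
d/dx sin(nπx/d) = (nπ/d)·cos(nπx/d) and d²/dx² sin(nπx/d) = −(nπ/d)²·sin(nπx/d); on 0 ≤ x ≤ d, ∫sin²(nπx/d) dx = d/2 and ∫sin(nπx/d)·cos(nπx/d) dx = 0.
⟨p⟩ = 0.0000 and ⟨p²⟩ = 19.171.
(Δp)² = 19.171 − (0.0000)² = 19.171.

19.2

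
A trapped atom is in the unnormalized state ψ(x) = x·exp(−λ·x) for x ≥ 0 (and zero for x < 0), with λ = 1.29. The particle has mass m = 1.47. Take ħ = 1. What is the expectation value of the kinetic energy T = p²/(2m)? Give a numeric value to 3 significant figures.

0.566

T = −(ħ²/2m) d²/dx², so ⟨T⟩ = −(ħ²/2m) ∫ ψ*·ψ'' dx / ∫|ψ|² dx; with m = 1.47.
Differentiate x·exp(−λ·x) with the product rule; every integrand then reduces to terms xʲ·e^(−2λx) on [0, ∞), with ∫₀^∞ xʲ·e^(−2λx) dx = j!/(2λ)^(j+1).
State is unnormalized: ∫|ψ|² dx = 0.11646, and ∫ψ*·(−ħ²/2m · ψ'') dx = 0.065918, so ⟨T⟩ = 0.065918 / 0.11646.
⟨T⟩ = 0.56602.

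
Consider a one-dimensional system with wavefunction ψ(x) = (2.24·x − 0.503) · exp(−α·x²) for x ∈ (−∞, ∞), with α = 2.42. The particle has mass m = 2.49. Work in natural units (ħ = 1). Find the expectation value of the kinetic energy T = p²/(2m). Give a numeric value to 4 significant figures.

T = −(ħ²/2m) d²/dx², so ⟨T⟩ = −(ħ²/2m) ∫ ψ*·ψ'' dx / ∫|ψ|² dx; with m = 2.49.
Expand each integrand as polynomial × e^(−2αx²) and use ∫x^(2j)·e^(−2αx²) dx = (2j−1)!!/(4α)^j · √(π/(2α)), odd powers → 0; here √(π/(2α)) = 0.80566. Differentiate with the product rule, d/dx e^(−αx²) = −2αx·e^(−αx²).
State is unnormalized: ∫|ψ|² dx = 0.62145, and ∫ψ*·(−ħ²/2m · ψ'') dx = 0.70786, so ⟨T⟩ = 0.70786 / 0.62145.
⟨T⟩ = 1.1390.

1.139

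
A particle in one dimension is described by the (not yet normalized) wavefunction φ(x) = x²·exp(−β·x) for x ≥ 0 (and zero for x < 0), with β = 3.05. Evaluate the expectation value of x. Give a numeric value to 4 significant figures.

⟨x⟩ = ∫ x·|φ|² dx / ∫|φ|² dx (integrals over the domain).
Every integrand reduces to terms xʲ·e^(−2βx) on [0, ∞); use ∫₀^∞ xʲ·e^(−2βx) dx = j!/(2β)^(j+1).
State is unnormalized: ∫|φ|² dx = 0.0028416, and ∫φ*·x·φ dx = 0.0023292, so ⟨x⟩ = 0.0023292 / 0.0028416.
⟨x⟩ = 0.81967.

0.8197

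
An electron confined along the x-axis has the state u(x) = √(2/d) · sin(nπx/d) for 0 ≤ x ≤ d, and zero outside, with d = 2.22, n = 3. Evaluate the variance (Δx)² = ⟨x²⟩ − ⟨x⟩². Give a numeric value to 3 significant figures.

0.383

Compute ⟨x⟩ and ⟨x²⟩ separately, then (Δx)² = ⟨x²⟩ − ⟨x⟩².
With sin²θ = (1 − cos2θ)/2 on 0 ≤ x ≤ d: ∫sin²(nπx/d) dx = d/2, ∫x·sin²(nπx/d) dx = d²/4, ∫x²·sin²(nπx/d) dx = d³·(1/6 − 1/(4n²π²)); higher powers xᵏ the same way, integrating xᵏ·cos(2nπx/d) by parts.
⟨x⟩ = 1.1100 and ⟨x²⟩ = 1.6151.
(Δx)² = 1.6151 − (1.1100)² = 0.38296.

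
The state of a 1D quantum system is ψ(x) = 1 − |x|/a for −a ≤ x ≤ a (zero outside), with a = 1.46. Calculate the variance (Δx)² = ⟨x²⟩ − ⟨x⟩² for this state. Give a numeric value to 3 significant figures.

Compute ⟨x⟩ and ⟨x²⟩ separately, then (Δx)² = ⟨x²⟩ − ⟨x⟩².
ψ is even, so ∫ over [−a, a] = 2∫₀ᵃ with ψ = 1 − x/a there: ∫₀ᵃ (1 − x/a)² dx = a/3, ∫₀ᵃ x²(1 − x/a)² dx = a³/30, ∫₀ᵃ x⁴(1 − x/a)² dx = a⁵/105.
Normalization: ∫|ψ|² dx = 0.97333.
⟨x⟩ = 0.0000 and ⟨x²⟩ = 0.21316.
(Δx)² = 0.21316 − (0.0000)² = 0.21316.

0.213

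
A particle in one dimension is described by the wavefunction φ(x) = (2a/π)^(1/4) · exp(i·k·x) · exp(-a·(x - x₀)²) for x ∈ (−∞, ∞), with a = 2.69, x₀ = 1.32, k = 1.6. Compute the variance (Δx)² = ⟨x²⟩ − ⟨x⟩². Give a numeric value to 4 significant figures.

0.09294

Compute ⟨x⟩ and ⟨x²⟩ separately, then (Δx)² = ⟨x²⟩ − ⟨x⟩².
Gaussian moments (u = x − x₀): ∫u^(2j)·e^(−2au²) du = (2j−1)!!/(4a)^j · √(π/(2a)), odd powers integrate to 0; here √(π/(2a)) = 0.76416.
⟨x⟩ = 1.3200 and ⟨x²⟩ = 1.8353.
(Δx)² = 1.8353 − (1.3200)² = 0.092937.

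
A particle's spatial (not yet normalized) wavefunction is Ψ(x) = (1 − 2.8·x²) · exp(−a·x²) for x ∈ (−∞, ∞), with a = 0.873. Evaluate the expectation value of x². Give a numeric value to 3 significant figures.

1.26

⟨x²⟩ = ∫ x²·|Ψ|² dx / ∫|Ψ|² dx (integrals over the domain).
Expand each integrand as polynomial × e^(−2ax²) and use ∫x^(2j)·e^(−2ax²) dx = (2j−1)!!/(4a)^j · √(π/(2a)), odd powers → 0; here √(π/(2a)) = 1.3414.
State is unnormalized: ∫|Ψ|² dx = 1.7775, and ∫Ψ*·x²·Ψ dx = 2.2406, so ⟨x²⟩ = 2.2406 / 1.7775.
⟨x²⟩ = 1.2605.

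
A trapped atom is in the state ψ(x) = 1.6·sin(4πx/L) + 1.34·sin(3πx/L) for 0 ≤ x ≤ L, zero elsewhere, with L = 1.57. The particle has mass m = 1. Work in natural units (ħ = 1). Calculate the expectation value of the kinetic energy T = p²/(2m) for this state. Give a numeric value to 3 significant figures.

26.3

T = −(ħ²/2m) d²/dx², so ⟨T⟩ = −(ħ²/2m) ∫ ψ*·ψ'' dx / ∫|ψ|² dx; with m = 1.
d²/dx² sin(jπx/L) = −(jπ/L)²·sin(jπx/L); on 0 ≤ x ≤ L, ∫sin²(jπx/L) dx = L/2 and ∫sin(jπx/L)·sin(lπx/L) dx = 0 for j ≠ l, so only diagonal terms survive in ∫|ψ|² and ∫ψ·ψ″; ∫ψ·ψ′ dx = [ψ²/2] between the walls = 0.
State is unnormalized: ∫|ψ|² dx = 3.4191, and ∫ψ*·(−ħ²/2m · ψ'') dx = 89.770, so ⟨T⟩ = 89.770 / 3.4191.
⟨T⟩ = 26.255.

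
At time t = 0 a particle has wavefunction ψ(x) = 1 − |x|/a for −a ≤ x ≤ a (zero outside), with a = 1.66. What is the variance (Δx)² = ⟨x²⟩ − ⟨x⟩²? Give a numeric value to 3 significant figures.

Compute ⟨x⟩ and ⟨x²⟩ separately, then (Δx)² = ⟨x²⟩ − ⟨x⟩².
ψ is even, so ∫ over [−a, a] = 2∫₀ᵃ with ψ = 1 − x/a there: ∫₀ᵃ (1 − x/a)² dx = a/3, ∫₀ᵃ x²(1 − x/a)² dx = a³/30, ∫₀ᵃ x⁴(1 − x/a)² dx = a⁵/105.
Normalization: ∫|ψ|² dx = 1.1067.
⟨x⟩ = 0.0000 and ⟨x²⟩ = 0.27556.
(Δx)² = 0.27556 − (0.0000)² = 0.27556.

0.276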